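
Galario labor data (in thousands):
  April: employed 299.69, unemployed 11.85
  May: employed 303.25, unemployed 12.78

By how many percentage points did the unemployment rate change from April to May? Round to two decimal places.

April: labor force = 299.69 + 11.85 = 311.54; u = 11.85/311.54 = 3.80%.
May: labor force = 303.25 + 12.78 = 316.03; u = 12.78/316.03 = 4.04%.
Change = 4.04% − 3.80% = +0.24 pp.

The unemployment rate changed by +0.24 percentage points.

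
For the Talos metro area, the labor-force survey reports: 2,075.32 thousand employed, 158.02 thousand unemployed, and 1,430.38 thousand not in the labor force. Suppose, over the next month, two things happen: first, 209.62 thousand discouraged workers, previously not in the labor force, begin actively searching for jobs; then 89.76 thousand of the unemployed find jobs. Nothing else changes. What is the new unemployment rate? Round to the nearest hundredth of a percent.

Initially, labor force = 2,075.32 + 158.02 = 2,233.34 thousand, so u = 158.02/2,233.34 = 7.08%.
After the first change, unemployed and labor force both rise by 209.62 → E = 2,075.32, U = 367.64, labor force = 2,442.96 thousand.
After the second change, unemployed falls and employed rises by 89.76; labor force unchanged → E = 2,165.08, U = 277.88, labor force = 2,442.96 thousand.
New unemployment rate = 277.88 / 2,442.96 = 11.37%.

New unemployment rate ≈ 11.37%.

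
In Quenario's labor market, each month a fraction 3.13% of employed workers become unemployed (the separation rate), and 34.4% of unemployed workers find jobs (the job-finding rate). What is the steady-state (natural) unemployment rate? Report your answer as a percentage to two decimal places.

Steady-state unemployment rate ≈ 8.34%.

At steady state the flows balance: s·E = f·U, so U/(E+U) = s/(s+f).
u* = 3.13 / (3.13 + 34.4) = 3.13 / 37.53 = 8.34%.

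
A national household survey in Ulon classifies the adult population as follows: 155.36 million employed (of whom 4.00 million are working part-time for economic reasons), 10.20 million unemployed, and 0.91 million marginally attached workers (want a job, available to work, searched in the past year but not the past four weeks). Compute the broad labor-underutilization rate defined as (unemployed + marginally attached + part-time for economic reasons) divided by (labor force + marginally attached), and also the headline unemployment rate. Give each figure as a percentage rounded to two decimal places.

Broad underutilization rate ≈ 9.08%; headline unemployment rate ≈ 6.16%.

Labor force = 155.36 + 10.20 = 165.56 million.
Numerator = 10.20 + 0.91 + 4.00 = 15.11 million.
Denominator = 165.56 + 0.91 = 166.47 million.
Broad rate = 15.11 / 166.47 = 9.08%.
Headline unemployment rate = 10.20 / 165.56 = 6.16%.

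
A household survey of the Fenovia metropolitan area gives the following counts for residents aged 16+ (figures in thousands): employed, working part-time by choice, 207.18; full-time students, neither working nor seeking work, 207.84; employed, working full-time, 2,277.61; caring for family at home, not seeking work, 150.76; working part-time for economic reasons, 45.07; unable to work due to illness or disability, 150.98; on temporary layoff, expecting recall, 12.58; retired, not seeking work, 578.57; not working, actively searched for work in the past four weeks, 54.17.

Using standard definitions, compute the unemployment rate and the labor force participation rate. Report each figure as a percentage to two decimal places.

Unemployment rate ≈ 2.57%; labor force participation rate ≈ 70.47%.

Employed = 207.18 + 2,277.61 + 45.07 = 2,529.86 thousand (anyone who worked, including part-time for economic reasons, counts as employed).
Unemployed = 12.58 + 54.17 = 66.75 thousand (jobless and actively searching, or on temporary layoff).
Labor force = 2,529.86 + 66.75 = 2,596.61 thousand.
Not in labor force = 207.84 + 150.76 + 150.98 + 578.57 = 1,088.15 thousand (those not working and not actively searching are outside the labor force).
Civilian working-age population = 2,596.61 + 1,088.15 = 3,684.76 thousand.
Unemployment rate = 66.75 / 2,596.61 = 2.57%.
Labor force participation rate = 2,596.61 / 3,684.76 = 70.47%.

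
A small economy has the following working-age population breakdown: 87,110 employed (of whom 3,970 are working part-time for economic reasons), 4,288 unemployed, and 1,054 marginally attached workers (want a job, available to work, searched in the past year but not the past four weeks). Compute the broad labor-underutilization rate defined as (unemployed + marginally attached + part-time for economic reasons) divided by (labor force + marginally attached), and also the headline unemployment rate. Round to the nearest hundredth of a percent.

Broad underutilization rate ≈ 10.07%; headline unemployment rate ≈ 4.69%.

Labor force = 87,110 + 4,288 = 91,398.
Numerator = 4,288 + 1,054 + 3,970 = 9,312.
Denominator = 91,398 + 1,054 = 92,452.
Broad rate = 9,312 / 92,452 = 10.07%.
Headline unemployment rate = 4,288 / 91,398 = 4.69%.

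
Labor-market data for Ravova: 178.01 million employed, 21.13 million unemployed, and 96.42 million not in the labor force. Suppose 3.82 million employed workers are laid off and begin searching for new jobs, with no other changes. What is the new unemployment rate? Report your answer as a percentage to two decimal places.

New unemployment rate ≈ 12.53%.

Initially, labor force = 178.01 + 21.13 = 199.14 million, so u = 21.13/199.14 = 10.61%.
After the change, employed falls and unemployed rises by 3.82; labor force unchanged → E = 174.19, U = 24.95, labor force = 199.14 million.
New unemployment rate = 24.95 / 199.14 = 12.53%.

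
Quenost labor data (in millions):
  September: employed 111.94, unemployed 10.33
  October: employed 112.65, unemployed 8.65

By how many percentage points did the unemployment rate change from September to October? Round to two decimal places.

September: labor force = 111.94 + 10.33 = 122.27; u = 10.33/122.27 = 8.45%.
October: labor force = 112.65 + 8.65 = 121.30; u = 8.65/121.30 = 7.13%.
Change = 7.13% − 8.45% = −1.32 pp.

The unemployment rate changed by −1.32 percentage points.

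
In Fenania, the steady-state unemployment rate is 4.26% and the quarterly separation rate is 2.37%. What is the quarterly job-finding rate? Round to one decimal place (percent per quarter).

From u* = s/(s+f): f = s·(1−u)/u.
f = 2.37 × (1 − 0.0426) / 0.0426 = 2.2690 / 0.0426 ≈ 53.3% per quarter.

Job-finding rate ≈ 53.3% per quarter.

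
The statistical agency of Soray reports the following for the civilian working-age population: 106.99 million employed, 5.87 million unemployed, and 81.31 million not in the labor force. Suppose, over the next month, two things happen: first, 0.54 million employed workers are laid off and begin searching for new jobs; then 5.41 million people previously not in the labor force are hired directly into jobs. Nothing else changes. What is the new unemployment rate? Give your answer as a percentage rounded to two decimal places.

Initially, labor force = 106.99 + 5.87 = 112.86 million, so u = 5.87/112.86 = 5.20%.
After the first change, employed falls and unemployed rises by 0.54; labor force unchanged → E = 106.45, U = 6.41, labor force = 112.86 million.
After the second change, employed and labor force both rise by 5.41; unemployed unchanged → E = 111.86, U = 6.41, labor force = 118.27 million.
New unemployment rate = 6.41 / 118.27 = 5.42%.

New unemployment rate ≈ 5.42%.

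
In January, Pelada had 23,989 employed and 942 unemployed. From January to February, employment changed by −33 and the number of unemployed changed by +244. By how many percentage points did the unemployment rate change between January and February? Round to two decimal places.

The unemployment rate changed by +0.94 percentage points.

January: labor force = 23,989 + 942 = 24,931; u = 942/24,931 = 3.78%.
February: labor force = 23,956 + 1,186 = 25,142; u = 1,186/25,142 = 4.72%.
Change = 4.72% − 3.78% = +0.94 pp.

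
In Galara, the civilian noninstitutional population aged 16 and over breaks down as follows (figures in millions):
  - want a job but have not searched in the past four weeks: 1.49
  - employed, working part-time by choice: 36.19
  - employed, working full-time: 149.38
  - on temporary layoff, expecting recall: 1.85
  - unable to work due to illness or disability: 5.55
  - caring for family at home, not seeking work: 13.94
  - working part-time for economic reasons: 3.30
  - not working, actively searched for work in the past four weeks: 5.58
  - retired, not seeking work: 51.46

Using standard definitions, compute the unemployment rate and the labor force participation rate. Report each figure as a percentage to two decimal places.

Unemployment rate ≈ 3.79%; labor force participation rate ≈ 73.04%.

Employed = 36.19 + 149.38 + 3.30 = 188.87 million (anyone who worked, including part-time for economic reasons, counts as employed).
Unemployed = 1.85 + 5.58 = 7.43 million (jobless and actively searching, or on temporary layoff).
Labor force = 188.87 + 7.43 = 196.30 million.
Not in labor force = 1.49 + 5.55 + 13.94 + 51.46 = 72.44 million (those not working and not actively searching are outside the labor force — including those who want a job but have given up searching).
Civilian working-age population = 196.30 + 72.44 = 268.74 million.
Unemployment rate = 7.43 / 196.30 = 3.79%.
Labor force participation rate = 196.30 / 268.74 = 73.04%.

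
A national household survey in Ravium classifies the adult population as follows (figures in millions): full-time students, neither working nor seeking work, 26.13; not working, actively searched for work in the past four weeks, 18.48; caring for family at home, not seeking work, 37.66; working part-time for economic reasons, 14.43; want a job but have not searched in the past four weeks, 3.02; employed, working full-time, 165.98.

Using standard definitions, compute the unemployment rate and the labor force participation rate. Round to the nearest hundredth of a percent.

Employed = 14.43 + 165.98 = 180.41 million (anyone who worked, including part-time for economic reasons, counts as employed).
Unemployed = 18.48 million.
Labor force = 180.41 + 18.48 = 198.89 million.
Not in labor force = 26.13 + 37.66 + 3.02 = 66.81 million (those not working and not actively searching are outside the labor force — including those who want a job but have given up searching).
Civilian working-age population = 198.89 + 66.81 = 265.70 million.
Unemployment rate = 18.48 / 198.89 = 9.29%.
Labor force participation rate = 198.89 / 265.70 = 74.86%.

Unemployment rate ≈ 9.29%; labor force participation rate ≈ 74.86%.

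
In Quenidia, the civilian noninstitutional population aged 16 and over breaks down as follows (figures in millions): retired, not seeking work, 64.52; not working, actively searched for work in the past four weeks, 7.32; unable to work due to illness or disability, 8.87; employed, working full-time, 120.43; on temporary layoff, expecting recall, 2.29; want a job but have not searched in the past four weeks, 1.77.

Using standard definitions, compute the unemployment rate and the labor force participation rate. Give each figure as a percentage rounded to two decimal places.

Unemployment rate ≈ 7.39%; labor force participation rate ≈ 63.37%.

Employed = 120.43 million.
Unemployed = 7.32 + 2.29 = 9.61 million (jobless and actively searching, or on temporary layoff).
Labor force = 120.43 + 9.61 = 130.04 million.
Not in labor force = 64.52 + 8.87 + 1.77 = 75.16 million (those not working and not actively searching are outside the labor force — including those who want a job but have given up searching).
Civilian working-age population = 130.04 + 75.16 = 205.20 million.
Unemployment rate = 9.61 / 130.04 = 7.39%.
Labor force participation rate = 130.04 / 205.20 = 63.37%.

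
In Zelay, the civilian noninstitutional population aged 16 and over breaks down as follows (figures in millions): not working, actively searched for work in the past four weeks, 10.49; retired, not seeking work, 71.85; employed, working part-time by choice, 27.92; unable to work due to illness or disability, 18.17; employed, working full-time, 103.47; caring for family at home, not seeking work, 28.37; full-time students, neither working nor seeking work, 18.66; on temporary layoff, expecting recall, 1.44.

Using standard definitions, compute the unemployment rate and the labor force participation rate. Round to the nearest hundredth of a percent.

Unemployment rate ≈ 8.32%; labor force participation rate ≈ 51.12%.

Employed = 27.92 + 103.47 = 131.39 million.
Unemployed = 10.49 + 1.44 = 11.93 million (jobless and actively searching, or on temporary layoff).
Labor force = 131.39 + 11.93 = 143.32 million.
Not in labor force = 71.85 + 18.17 + 28.37 + 18.66 = 137.05 million (those not working and not actively searching are outside the labor force).
Civilian working-age population = 143.32 + 137.05 = 280.37 million.
Unemployment rate = 11.93 / 143.32 = 8.32%.
Labor force participation rate = 143.32 / 280.37 = 51.12%.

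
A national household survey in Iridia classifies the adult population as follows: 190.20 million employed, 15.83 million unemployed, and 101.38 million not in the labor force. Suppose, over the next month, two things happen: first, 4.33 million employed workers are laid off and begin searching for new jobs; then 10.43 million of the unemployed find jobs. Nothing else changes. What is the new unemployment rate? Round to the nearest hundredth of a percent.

Initially, labor force = 190.20 + 15.83 = 206.03 million, so u = 15.83/206.03 = 7.68%.
After the first change, employed falls and unemployed rises by 4.33; labor force unchanged → E = 185.87, U = 20.16, labor force = 206.03 million.
After the second change, unemployed falls and employed rises by 10.43; labor force unchanged → E = 196.30, U = 9.73, labor force = 206.03 million.
New unemployment rate = 9.73 / 206.03 = 4.72%.

New unemployment rate ≈ 4.72%.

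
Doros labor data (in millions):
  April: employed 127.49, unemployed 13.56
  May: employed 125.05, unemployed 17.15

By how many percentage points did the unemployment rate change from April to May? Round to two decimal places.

April: labor force = 127.49 + 13.56 = 141.05; u = 13.56/141.05 = 9.61%.
May: labor force = 125.05 + 17.15 = 142.20; u = 17.15/142.20 = 12.06%.
Change = 12.06% − 9.61% = +2.45 pp.

The unemployment rate changed by +2.45 percentage points.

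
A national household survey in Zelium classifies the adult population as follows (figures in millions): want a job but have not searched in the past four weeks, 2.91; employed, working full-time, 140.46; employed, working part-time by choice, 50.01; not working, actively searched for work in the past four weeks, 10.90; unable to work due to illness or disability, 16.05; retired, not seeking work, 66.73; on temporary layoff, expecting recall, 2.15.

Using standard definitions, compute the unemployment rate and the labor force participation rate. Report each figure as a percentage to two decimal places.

Employed = 140.46 + 50.01 = 190.47 million.
Unemployed = 10.90 + 2.15 = 13.05 million (jobless and actively searching, or on temporary layoff).
Labor force = 190.47 + 13.05 = 203.52 million.
Not in labor force = 2.91 + 16.05 + 66.73 = 85.69 million (those not working and not actively searching are outside the labor force — including those who want a job but have given up searching).
Civilian working-age population = 203.52 + 85.69 = 289.21 million.
Unemployment rate = 13.05 / 203.52 = 6.41%.
Labor force participation rate = 203.52 / 289.21 = 70.37%.

Unemployment rate ≈ 6.41%; labor force participation rate ≈ 70.37%.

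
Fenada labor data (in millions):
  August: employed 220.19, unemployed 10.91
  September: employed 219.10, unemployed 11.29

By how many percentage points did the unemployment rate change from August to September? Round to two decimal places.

The unemployment rate changed by +0.18 percentage points.

August: labor force = 220.19 + 10.91 = 231.10; u = 10.91/231.10 = 4.72%.
September: labor force = 219.10 + 11.29 = 230.39; u = 11.29/230.39 = 4.90%.
Change = 4.90% − 4.72% = +0.18 pp.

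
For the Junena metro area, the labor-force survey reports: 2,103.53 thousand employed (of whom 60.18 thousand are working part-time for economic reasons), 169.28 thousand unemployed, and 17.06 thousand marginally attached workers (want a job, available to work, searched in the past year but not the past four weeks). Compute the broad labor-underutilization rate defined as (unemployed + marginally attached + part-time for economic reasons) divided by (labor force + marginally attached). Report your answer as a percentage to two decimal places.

Broad underutilization rate ≈ 10.77%.

Labor force = 2,103.53 + 169.28 = 2,272.81 thousand.
Numerator = 169.28 + 17.06 + 60.18 = 246.52 thousand.
Denominator = 2,272.81 + 17.06 = 2,289.87 thousand.
Broad rate = 246.52 / 2,289.87 = 10.77%.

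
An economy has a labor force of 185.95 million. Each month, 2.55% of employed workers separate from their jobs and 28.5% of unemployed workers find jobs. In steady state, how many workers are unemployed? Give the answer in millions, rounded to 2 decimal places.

Steady-state unemployment rate u* = s/(s+f) = 2.55/(2.55+28.5) = 0.082126.
Unemployed = u* × labor force = 0.082126 × 185.95 ≈ 15.27 million.

About 15.27 million are unemployed in steady state.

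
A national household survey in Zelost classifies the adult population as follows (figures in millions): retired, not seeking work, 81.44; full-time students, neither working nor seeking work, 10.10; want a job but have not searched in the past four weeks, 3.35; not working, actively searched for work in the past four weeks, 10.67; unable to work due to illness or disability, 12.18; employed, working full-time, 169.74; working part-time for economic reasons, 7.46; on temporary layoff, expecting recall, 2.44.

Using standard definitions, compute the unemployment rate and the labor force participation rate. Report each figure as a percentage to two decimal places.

Unemployment rate ≈ 6.89%; labor force participation rate ≈ 64.00%.

Employed = 169.74 + 7.46 = 177.20 million (anyone who worked, including part-time for economic reasons, counts as employed).
Unemployed = 10.67 + 2.44 = 13.11 million (jobless and actively searching, or on temporary layoff).
Labor force = 177.20 + 13.11 = 190.31 million.
Not in labor force = 81.44 + 10.10 + 3.35 + 12.18 = 107.07 million (those not working and not actively searching are outside the labor force — including those who want a job but have given up searching).
Civilian working-age population = 190.31 + 107.07 = 297.38 million.
Unemployment rate = 13.11 / 190.31 = 6.89%.
Labor force participation rate = 190.31 / 297.38 = 64.00%.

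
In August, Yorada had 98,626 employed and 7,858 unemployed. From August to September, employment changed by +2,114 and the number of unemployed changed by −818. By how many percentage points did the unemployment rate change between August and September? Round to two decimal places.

August: labor force = 98,626 + 7,858 = 106,484; u = 7,858/106,484 = 7.38%.
September: labor force = 100,740 + 7,040 = 107,780; u = 7,040/107,780 = 6.53%.
Change = 6.53% − 7.38% = −0.85 pp.

The unemployment rate changed by −0.85 percentage points.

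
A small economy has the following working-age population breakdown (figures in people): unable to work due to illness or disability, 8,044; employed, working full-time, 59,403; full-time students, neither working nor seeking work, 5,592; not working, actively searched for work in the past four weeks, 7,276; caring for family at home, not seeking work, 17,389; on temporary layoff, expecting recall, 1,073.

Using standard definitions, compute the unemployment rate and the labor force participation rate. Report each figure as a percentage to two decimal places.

Unemployment rate ≈ 12.32%; labor force participation rate ≈ 68.59%.

Employed = 59,403.
Unemployed = 7,276 + 1,073 = 8,349 (jobless and actively searching, or on temporary layoff).
Labor force = 59,403 + 8,349 = 67,752.
Not in labor force = 8,044 + 5,592 + 17,389 = 31,025 (those not working and not actively searching are outside the labor force).
Civilian working-age population = 67,752 + 31,025 = 98,777.
Unemployment rate = 8,349 / 67,752 = 12.32%.
Labor force participation rate = 67,752 / 98,777 = 68.59%.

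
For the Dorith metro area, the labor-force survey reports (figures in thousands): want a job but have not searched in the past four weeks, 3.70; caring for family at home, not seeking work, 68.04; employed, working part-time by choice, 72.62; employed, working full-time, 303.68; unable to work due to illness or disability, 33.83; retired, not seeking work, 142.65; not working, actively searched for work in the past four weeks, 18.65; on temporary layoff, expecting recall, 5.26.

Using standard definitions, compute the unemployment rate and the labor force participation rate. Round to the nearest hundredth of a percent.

Employed = 72.62 + 303.68 = 376.30 thousand.
Unemployed = 18.65 + 5.26 = 23.91 thousand (jobless and actively searching, or on temporary layoff).
Labor force = 376.30 + 23.91 = 400.21 thousand.
Not in labor force = 3.70 + 68.04 + 33.83 + 142.65 = 248.22 thousand (those not working and not actively searching are outside the labor force — including those who want a job but have given up searching).
Civilian working-age population = 400.21 + 248.22 = 648.43 thousand.
Unemployment rate = 23.91 / 400.21 = 5.97%.
Labor force participation rate = 400.21 / 648.43 = 61.72%.

Unemployment rate ≈ 5.97%; labor force participation rate ≈ 61.72%.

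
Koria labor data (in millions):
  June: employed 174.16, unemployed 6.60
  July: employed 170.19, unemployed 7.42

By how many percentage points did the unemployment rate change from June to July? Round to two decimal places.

June: labor force = 174.16 + 6.60 = 180.76; u = 6.60/180.76 = 3.65%.
July: labor force = 170.19 + 7.42 = 177.61; u = 7.42/177.61 = 4.18%.
Change = 4.18% − 3.65% = +0.53 pp.

The unemployment rate changed by +0.53 percentage points.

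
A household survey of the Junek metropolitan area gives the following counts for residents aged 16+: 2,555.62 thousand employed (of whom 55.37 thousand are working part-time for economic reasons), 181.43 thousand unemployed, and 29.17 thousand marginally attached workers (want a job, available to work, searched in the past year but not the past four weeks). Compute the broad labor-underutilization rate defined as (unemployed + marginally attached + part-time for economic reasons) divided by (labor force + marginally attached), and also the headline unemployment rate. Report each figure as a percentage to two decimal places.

Broad underutilization rate ≈ 9.61%; headline unemployment rate ≈ 6.63%.

Labor force = 2,555.62 + 181.43 = 2,737.05 thousand.
Numerator = 181.43 + 29.17 + 55.37 = 265.97 thousand.
Denominator = 2,737.05 + 29.17 = 2,766.22 thousand.
Broad rate = 265.97 / 2,766.22 = 9.61%.
Headline unemployment rate = 181.43 / 2,737.05 = 6.63%.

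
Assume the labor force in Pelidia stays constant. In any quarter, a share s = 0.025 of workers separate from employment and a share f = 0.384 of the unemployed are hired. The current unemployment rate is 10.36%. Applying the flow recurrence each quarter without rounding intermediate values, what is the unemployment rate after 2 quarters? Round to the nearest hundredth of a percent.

With a fixed labor force, u_{t+1} = u_t + s·(1−u_t) − f·u_t = u_t·(1−s−f) + s.
Here 1−s−f = 0.591 and s = 0.025.
u_1 = 0.103600 × 0.591 + 0.025 = 0.086228.
u_2 = 0.086228 × 0.591 + 0.025 = 0.075961.

Unemployment rate after two quarters ≈ 7.60%.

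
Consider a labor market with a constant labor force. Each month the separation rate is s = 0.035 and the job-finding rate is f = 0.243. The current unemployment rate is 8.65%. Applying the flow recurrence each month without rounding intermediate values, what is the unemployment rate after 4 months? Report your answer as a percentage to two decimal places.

Unemployment rate after four months ≈ 11.52%.

With a fixed labor force, u_{t+1} = u_t + s·(1−u_t) − f·u_t = u_t·(1−s−f) + s.
Here 1−s−f = 0.722 and s = 0.035.
u_1 = 0.086500 × 0.722 + 0.035 = 0.097453.
u_2 = 0.097453 × 0.722 + 0.035 = 0.105361.
u_3 = 0.105361 × 0.722 + 0.035 = 0.111071.
u_4 = 0.111071 × 0.722 + 0.035 = 0.115193.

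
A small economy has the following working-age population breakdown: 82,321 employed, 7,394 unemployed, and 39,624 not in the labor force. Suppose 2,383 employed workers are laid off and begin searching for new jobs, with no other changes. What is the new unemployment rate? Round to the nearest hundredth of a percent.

New unemployment rate ≈ 10.90%.

Initially, labor force = 82,321 + 7,394 = 89,715, so u = 7,394/89,715 = 8.24%.
After the change, employed falls and unemployed rises by 2,383; labor force unchanged → E = 79,938, U = 9,777, labor force = 89,715.
New unemployment rate = 9,777 / 89,715 = 10.90%.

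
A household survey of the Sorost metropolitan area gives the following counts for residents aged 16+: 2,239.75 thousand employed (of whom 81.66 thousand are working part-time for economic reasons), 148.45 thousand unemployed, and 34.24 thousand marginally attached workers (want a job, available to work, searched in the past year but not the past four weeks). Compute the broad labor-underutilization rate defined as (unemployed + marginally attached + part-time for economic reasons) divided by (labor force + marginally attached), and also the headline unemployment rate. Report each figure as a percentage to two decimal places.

Labor force = 2,239.75 + 148.45 = 2,388.20 thousand.
Numerator = 148.45 + 34.24 + 81.66 = 264.35 thousand.
Denominator = 2,388.20 + 34.24 = 2,422.44 thousand.
Broad rate = 264.35 / 2,422.44 = 10.91%.
Headline unemployment rate = 148.45 / 2,388.20 = 6.22%.

Broad underutilization rate ≈ 10.91%; headline unemployment rate ≈ 6.22%.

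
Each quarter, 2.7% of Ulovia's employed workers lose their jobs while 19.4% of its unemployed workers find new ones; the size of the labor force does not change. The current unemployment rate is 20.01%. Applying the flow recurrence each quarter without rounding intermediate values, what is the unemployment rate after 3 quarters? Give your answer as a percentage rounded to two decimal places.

Unemployment rate after three quarters ≈ 15.90%.

With a fixed labor force, u_{t+1} = u_t + s·(1−u_t) − f·u_t = u_t·(1−s−f) + s.
Here 1−s−f = 0.779 and s = 0.027.
u_1 = 0.200100 × 0.779 + 0.027 = 0.182878.
u_2 = 0.182878 × 0.779 + 0.027 = 0.169462.
u_3 = 0.169462 × 0.779 + 0.027 = 0.159011.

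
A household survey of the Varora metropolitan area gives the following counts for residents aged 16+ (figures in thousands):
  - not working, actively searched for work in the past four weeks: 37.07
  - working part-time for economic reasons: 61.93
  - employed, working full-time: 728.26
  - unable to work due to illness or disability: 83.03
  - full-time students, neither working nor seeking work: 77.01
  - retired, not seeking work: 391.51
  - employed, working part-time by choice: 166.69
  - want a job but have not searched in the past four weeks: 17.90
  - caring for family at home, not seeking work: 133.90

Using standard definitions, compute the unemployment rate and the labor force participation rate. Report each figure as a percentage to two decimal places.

Unemployment rate ≈ 3.73%; labor force participation rate ≈ 58.56%.

Employed = 61.93 + 728.26 + 166.69 = 956.88 thousand (anyone who worked, including part-time for economic reasons, counts as employed).
Unemployed = 37.07 thousand.
Labor force = 956.88 + 37.07 = 993.95 thousand.
Not in labor force = 83.03 + 77.01 + 391.51 + 17.90 + 133.90 = 703.35 thousand (those not working and not actively searching are outside the labor force — including those who want a job but have given up searching).
Civilian working-age population = 993.95 + 703.35 = 1,697.30 thousand.
Unemployment rate = 37.07 / 993.95 = 3.73%.
Labor force participation rate = 993.95 / 1,697.30 = 58.56%.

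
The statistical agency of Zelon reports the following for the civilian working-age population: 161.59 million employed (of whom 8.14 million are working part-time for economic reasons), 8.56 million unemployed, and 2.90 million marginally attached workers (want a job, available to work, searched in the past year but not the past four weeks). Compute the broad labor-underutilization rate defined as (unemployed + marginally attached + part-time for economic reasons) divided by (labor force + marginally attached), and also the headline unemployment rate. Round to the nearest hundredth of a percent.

Labor force = 161.59 + 8.56 = 170.15 million.
Numerator = 8.56 + 2.90 + 8.14 = 19.60 million.
Denominator = 170.15 + 2.90 = 173.05 million.
Broad rate = 19.60 / 173.05 = 11.33%.
Headline unemployment rate = 8.56 / 170.15 = 5.03%.

Broad underutilization rate ≈ 11.33%; headline unemployment rate ≈ 5.03%.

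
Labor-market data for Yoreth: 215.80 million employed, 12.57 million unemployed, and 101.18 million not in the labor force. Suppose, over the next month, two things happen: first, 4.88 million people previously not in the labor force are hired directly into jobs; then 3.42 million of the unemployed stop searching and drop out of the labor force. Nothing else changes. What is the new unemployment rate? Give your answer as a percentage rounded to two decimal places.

Initially, labor force = 215.80 + 12.57 = 228.37 million, so u = 12.57/228.37 = 5.50%.
After the first change, employed and labor force both rise by 4.88; unemployed unchanged → E = 220.68, U = 12.57, labor force = 233.25 million.
After the second change, unemployed and labor force both fall by 3.42 → E = 220.68, U = 9.15, labor force = 229.83 million.
New unemployment rate = 9.15 / 229.83 = 3.98%.

New unemployment rate ≈ 3.98%.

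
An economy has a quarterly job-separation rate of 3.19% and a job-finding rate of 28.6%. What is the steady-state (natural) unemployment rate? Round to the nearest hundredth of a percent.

Steady-state unemployment rate ≈ 10.03%.

At steady state the flows balance: s·E = f·U, so U/(E+U) = s/(s+f).
u* = 3.19 / (3.19 + 28.6) = 3.19 / 31.79 = 10.03%.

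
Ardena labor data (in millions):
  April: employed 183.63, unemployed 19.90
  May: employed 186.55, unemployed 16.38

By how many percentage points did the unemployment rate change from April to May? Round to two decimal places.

The unemployment rate changed by −1.71 percentage points.

April: labor force = 183.63 + 19.90 = 203.53; u = 19.90/203.53 = 9.78%.
May: labor force = 186.55 + 16.38 = 202.93; u = 16.38/202.93 = 8.07%.
Change = 8.07% − 9.78% = −1.71 pp.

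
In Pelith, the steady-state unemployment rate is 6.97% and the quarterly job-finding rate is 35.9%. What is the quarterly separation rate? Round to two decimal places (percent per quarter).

From u* = s/(s+f): s = u·f/(1−u).
s = 0.0697 × 35.9 / (1 − 0.0697) = 2.5022 / 0.9303 ≈ 2.69% per quarter.

Separation rate ≈ 2.69% per quarter.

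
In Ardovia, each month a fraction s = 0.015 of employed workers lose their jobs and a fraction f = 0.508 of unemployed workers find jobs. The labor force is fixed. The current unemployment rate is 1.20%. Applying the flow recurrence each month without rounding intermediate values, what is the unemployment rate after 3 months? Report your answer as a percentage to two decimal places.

Unemployment rate after three months ≈ 2.69%.

With a fixed labor force, u_{t+1} = u_t + s·(1−u_t) − f·u_t = u_t·(1−s−f) + s.
Here 1−s−f = 0.477 and s = 0.015.
u_1 = 0.012000 × 0.477 + 0.015 = 0.020724.
u_2 = 0.020724 × 0.477 + 0.015 = 0.024885.
u_3 = 0.024885 × 0.477 + 0.015 = 0.026870.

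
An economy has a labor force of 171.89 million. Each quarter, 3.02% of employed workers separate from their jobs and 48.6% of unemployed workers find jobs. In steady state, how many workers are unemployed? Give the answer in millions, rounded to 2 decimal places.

Steady-state unemployment rate u* = s/(s+f) = 3.02/(3.02+48.6) = 0.058504.
Unemployed = u* × labor force = 0.058504 × 171.89 ≈ 10.06 million.

About 10.06 million are unemployed in steady state.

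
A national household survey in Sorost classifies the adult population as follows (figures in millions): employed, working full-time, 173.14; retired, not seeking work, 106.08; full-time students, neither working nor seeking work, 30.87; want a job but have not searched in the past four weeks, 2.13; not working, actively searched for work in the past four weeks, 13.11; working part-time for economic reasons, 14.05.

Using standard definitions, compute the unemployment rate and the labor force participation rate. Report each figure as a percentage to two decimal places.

Unemployment rate ≈ 6.55%; labor force participation rate ≈ 59.02%.

Employed = 173.14 + 14.05 = 187.19 million (anyone who worked, including part-time for economic reasons, counts as employed).
Unemployed = 13.11 million.
Labor force = 187.19 + 13.11 = 200.30 million.
Not in labor force = 106.08 + 30.87 + 2.13 = 139.08 million (those not working and not actively searching are outside the labor force — including those who want a job but have given up searching).
Civilian working-age population = 200.30 + 139.08 = 339.38 million.
Unemployment rate = 13.11 / 200.30 = 6.55%.
Labor force participation rate = 200.30 / 339.38 = 59.02%.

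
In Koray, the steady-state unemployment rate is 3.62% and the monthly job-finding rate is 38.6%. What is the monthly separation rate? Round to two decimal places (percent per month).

From u* = s/(s+f): s = u·f/(1−u).
s = 0.0362 × 38.6 / (1 − 0.0362) = 1.3973 / 0.9638 ≈ 1.45% per month.

Separation rate ≈ 1.45% per month.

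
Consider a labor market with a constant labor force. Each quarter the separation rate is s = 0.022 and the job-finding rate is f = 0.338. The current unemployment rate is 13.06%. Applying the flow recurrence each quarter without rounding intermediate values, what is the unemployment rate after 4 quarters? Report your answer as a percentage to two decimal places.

With a fixed labor force, u_{t+1} = u_t + s·(1−u_t) − f·u_t = u_t·(1−s−f) + s.
Here 1−s−f = 0.640 and s = 0.022.
u_1 = 0.130600 × 0.640 + 0.022 = 0.105584.
u_2 = 0.105584 × 0.640 + 0.022 = 0.089574.
u_3 = 0.089574 × 0.640 + 0.022 = 0.079327.
u_4 = 0.079327 × 0.640 + 0.022 = 0.072769.

Unemployment rate after four quarters ≈ 7.28%.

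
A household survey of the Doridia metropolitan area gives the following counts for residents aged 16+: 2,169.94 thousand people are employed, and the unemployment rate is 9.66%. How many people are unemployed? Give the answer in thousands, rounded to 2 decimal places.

About 232.03 thousand are unemployed.

Let U be the number unemployed. The labor force is E + U, and U/(E+U) = 0.0966.
So U = 0.0966 × 2,169.94 / (1 − 0.0966) = 209.6162 / 0.9034 ≈ 232.03 thousand.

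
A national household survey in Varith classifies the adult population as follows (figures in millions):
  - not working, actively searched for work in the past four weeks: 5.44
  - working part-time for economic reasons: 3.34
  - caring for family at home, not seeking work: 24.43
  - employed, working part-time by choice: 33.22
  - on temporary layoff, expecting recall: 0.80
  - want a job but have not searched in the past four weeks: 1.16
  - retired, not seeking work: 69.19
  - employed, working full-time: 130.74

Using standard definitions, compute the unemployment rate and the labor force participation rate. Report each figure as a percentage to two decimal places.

Employed = 3.34 + 33.22 + 130.74 = 167.30 million (anyone who worked, including part-time for economic reasons, counts as employed).
Unemployed = 5.44 + 0.80 = 6.24 million (jobless and actively searching, or on temporary layoff).
Labor force = 167.30 + 6.24 = 173.54 million.
Not in labor force = 24.43 + 1.16 + 69.19 = 94.78 million (those not working and not actively searching are outside the labor force — including those who want a job but have given up searching).
Civilian working-age population = 173.54 + 94.78 = 268.32 million.
Unemployment rate = 6.24 / 173.54 = 3.60%.
Labor force participation rate = 173.54 / 268.32 = 64.68%.

Unemployment rate ≈ 3.60%; labor force participation rate ≈ 64.68%.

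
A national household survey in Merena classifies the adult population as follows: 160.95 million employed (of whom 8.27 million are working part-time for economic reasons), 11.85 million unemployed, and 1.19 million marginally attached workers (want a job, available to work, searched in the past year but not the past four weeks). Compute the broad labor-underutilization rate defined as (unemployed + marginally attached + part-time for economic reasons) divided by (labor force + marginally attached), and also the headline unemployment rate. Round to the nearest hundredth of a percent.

Labor force = 160.95 + 11.85 = 172.80 million.
Numerator = 11.85 + 1.19 + 8.27 = 21.31 million.
Denominator = 172.80 + 1.19 = 173.99 million.
Broad rate = 21.31 / 173.99 = 12.25%.
Headline unemployment rate = 11.85 / 172.80 = 6.86%.

Broad underutilization rate ≈ 12.25%; headline unemployment rate ≈ 6.86%.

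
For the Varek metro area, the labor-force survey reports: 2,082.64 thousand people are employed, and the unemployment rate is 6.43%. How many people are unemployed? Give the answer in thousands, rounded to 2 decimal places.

Let U be the number unemployed. The labor force is E + U, and U/(E+U) = 0.0643.
So U = 0.0643 × 2,082.64 / (1 − 0.0643) = 133.9138 / 0.9357 ≈ 143.12 thousand.

About 143.12 thousand are unemployed.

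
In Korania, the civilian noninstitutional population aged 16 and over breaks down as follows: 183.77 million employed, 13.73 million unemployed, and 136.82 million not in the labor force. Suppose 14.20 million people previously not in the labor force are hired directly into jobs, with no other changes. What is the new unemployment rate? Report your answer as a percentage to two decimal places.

New unemployment rate ≈ 6.49%.

Initially, labor force = 183.77 + 13.73 = 197.50 million, so u = 13.73/197.50 = 6.95%.
After the change, employed and labor force both rise by 14.20; unemployed unchanged → E = 197.97, U = 13.73, labor force = 211.70 million.
New unemployment rate = 13.73 / 211.70 = 6.49%.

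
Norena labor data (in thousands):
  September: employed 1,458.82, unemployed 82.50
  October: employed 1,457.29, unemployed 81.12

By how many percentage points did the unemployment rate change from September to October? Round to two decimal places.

The unemployment rate changed by −0.08 percentage points.

September: labor force = 1,458.82 + 82.50 = 1,541.32; u = 82.50/1,541.32 = 5.35%.
October: labor force = 1,457.29 + 81.12 = 1,538.41; u = 81.12/1,538.41 = 5.27%.
Change = 5.27% − 5.35% = −0.08 pp.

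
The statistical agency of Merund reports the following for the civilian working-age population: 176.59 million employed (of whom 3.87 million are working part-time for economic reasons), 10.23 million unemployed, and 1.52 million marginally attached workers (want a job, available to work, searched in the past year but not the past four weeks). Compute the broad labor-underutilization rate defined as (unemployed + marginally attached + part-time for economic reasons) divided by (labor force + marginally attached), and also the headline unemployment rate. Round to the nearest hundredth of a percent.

Broad underutilization rate ≈ 8.29%; headline unemployment rate ≈ 5.48%.

Labor force = 176.59 + 10.23 = 186.82 million.
Numerator = 10.23 + 1.52 + 3.87 = 15.62 million.
Denominator = 186.82 + 1.52 = 188.34 million.
Broad rate = 15.62 / 188.34 = 8.29%.
Headline unemployment rate = 10.23 / 186.82 = 5.48%.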